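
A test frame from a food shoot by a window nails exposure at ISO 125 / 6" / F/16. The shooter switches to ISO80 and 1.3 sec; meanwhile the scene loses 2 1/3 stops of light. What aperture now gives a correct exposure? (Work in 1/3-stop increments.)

Scene light: 2 1/3 stops darker.
ISO: 125 → 100 → 80 — 2/3 stop lower (darker).
Shutter speed: 6 → 5 → 4 → 3.2 → 2.5 → 2 → 1.6 → 1.3 — 2 1/3 stops faster (darker).
Net so far: 5 1/3 stops darker. Aperture: f/16 → f/14 → f/13 → f/11 → f/10 → f/9 → f/8 → f/7.1 → f/6.3 → f/5.6 → f/5 → f/4.5 → f/4 → f/3.5 → f/3.2 → f/2.8 → f/2.5.

f/2.5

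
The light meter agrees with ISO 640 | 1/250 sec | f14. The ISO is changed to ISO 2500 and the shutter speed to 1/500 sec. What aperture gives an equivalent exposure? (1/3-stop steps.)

ISO: 640 → 800 → 1000 → 1250 → 1600 → 2000 → 2500 — 2 stops higher (brighter).
Shutter speed: 1/250 → 1/320 → 1/400 → 1/500 — 1 stop faster (darker).
Net change so far: 1 stop brighter. Offset with the aperture: f/14 → f/16 → f/18 → f/20.

f/20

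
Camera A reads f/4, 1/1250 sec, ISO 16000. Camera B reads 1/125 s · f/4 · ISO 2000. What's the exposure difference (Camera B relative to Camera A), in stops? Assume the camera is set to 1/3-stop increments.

1/3 stop brighter

Aperture: unchanged.
Shutter speed: 1/1250 → 1/1000 → 1/800 → 1/640 → 1/500 → 1/400 → 1/320 → 1/250 → 1/200 → 1/160 → 1/125 — 3 1/3 stops slower (brighter).
ISO: 16000 → 12800 → 10000 → 8000 → 6400 → 5000 → 4000 → 3200 → 2500 → 2000 — 3 stops lower (darker).
Net: +3 1/3 −3 = +1/3 stops.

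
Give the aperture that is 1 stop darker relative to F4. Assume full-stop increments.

Aperture: f/4 → f/5.6 — 1 stop smaller aperture (darker).

f/5.6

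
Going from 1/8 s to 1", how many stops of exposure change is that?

1/8 → 1/4 → 1/2 → 1 — count the steps: 3 stops.

3 stops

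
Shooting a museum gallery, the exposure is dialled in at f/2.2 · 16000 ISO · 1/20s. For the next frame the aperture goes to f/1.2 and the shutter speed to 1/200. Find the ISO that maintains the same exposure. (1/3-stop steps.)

ISO 51200

Aperture: f/2.2 → f/2 → f/1.8 → f/1.6 → f/1.4 → f/1.2 — 1 2/3 stops wider (brighter).
Shutter speed: 1/20 → 1/25 → 1/30 → 1/40 → 1/50 → 1/60 → 1/80 → 1/100 → 1/125 → 1/160 → 1/200 — 3 1/3 stops faster (darker).
Net change so far: 1 2/3 stops darker. Offset with the ISO: 16000 → 20000 → 25600 → 32000 → 40000 → 51200.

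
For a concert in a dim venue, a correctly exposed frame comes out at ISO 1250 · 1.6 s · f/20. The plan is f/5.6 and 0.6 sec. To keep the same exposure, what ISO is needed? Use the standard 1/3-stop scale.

ISO 250

Aperture: f/20 → f/18 → f/16 → f/14 → f/13 → f/11 → f/10 → f/9 → f/8 → f/7.1 → f/6.3 → f/5.6 — 3 2/3 stops larger aperture (brighter).
Shutter speed: 1.6 → 1.3 → 1 → 0.8 → 0.6 — 1 1/3 stops faster (darker).
Net change so far: 2 1/3 stops brighter. Offset with the ISO: 1250 → 1000 → 800 → 640 → 500 → 400 → 320 → 250.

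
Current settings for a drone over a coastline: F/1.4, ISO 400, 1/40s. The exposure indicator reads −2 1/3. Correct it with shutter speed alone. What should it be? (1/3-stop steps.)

1/8s

Underexposed by 2 1/3 stops → need 2 1/3 stops brighter.
Shutter speed: 1/40 → 1/30 → 1/25 → 1/20 → 1/15 → 1/13 → 1/10 → 1/8.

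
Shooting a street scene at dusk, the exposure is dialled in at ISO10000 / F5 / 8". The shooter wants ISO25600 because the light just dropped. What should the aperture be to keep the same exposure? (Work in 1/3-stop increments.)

f/8

ISO: 10000 → 12800 → 16000 → 20000 → 25600 — 1 1/3 stops higher (brighter).
Need 1 1/3 stops darker from the aperture: f/5 → f/5.6 → f/6.3 → f/7.1 → f/8.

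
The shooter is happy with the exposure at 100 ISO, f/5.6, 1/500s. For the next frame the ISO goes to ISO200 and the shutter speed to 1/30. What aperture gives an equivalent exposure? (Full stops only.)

f/32

ISO: 100 → 200 — 1 stop raised (brighter).
Shutter speed: 1/500 → 1/250 → 1/125 → 1/60 → 1/30 — 4 stops slower (brighter).
Net change so far: 5 stops brighter. Offset with the aperture: f/5.6 → f/8 → f/11 → f/16 → f/22 → f/32.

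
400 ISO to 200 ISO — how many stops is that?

400 → 200 — count the steps: 1 stop.

1 stop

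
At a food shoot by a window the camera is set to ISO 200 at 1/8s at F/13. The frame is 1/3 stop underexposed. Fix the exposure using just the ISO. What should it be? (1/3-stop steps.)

Underexposed by 1/3 stop → need 1/3 stop brighter.
ISO: 200 → 250.

ISO 250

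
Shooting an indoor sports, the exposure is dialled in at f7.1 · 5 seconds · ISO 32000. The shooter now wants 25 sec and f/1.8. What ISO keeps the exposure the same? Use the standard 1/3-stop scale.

ISO 400

Shutter speed: 5 → 6 → 8 → 10 → 13 → 15 → 20 → 25 — 2 1/3 stops slower (brighter).
Aperture: f/7.1 → f/6.3 → f/5.6 → f/5 → f/4.5 → f/4 → f/3.5 → f/3.2 → f/2.8 → f/2.5 → f/2.2 → f/2 → f/1.8 — 4 stops wider (brighter).
Net change so far: 6 1/3 stops brighter. Offset with the ISO: 32000 → 25600 → 20000 → 16000 → 12800 → 10000 → 8000 → 6400 → 5000 → 4000 → 3200 → 2500 → 2000 → 1600 → 1250 → 1000 → 800 → 640 → 500 → 400.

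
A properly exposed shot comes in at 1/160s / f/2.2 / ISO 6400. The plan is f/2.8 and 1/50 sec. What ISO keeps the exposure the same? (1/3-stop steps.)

Aperture: f/2.2 → f/2.5 → f/2.8 — 2/3 stop narrower (darker).
Shutter speed: 1/160 → 1/125 → 1/100 → 1/80 → 1/60 → 1/50 — 1 2/3 stops slower (brighter).
Net change so far: 1 stop brighter. Offset with the ISO: 6400 → 5000 → 4000 → 3200.

ISO 3200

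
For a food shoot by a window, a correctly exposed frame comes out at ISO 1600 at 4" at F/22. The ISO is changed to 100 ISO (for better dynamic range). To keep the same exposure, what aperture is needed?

f/5.6

ISO: 1600 → 800 → 400 → 200 → 100 — 4 stops lower (darker).
Need 4 stops brighter from the aperture: f/22 → f/16 → f/11 → f/8 → f/5.6.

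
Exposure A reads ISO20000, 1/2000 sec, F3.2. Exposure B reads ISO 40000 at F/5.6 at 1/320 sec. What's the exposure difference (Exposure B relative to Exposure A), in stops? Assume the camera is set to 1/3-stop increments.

Aperture: f/3.2 → f/3.5 → f/4 → f/4.5 → f/5 → f/5.6 — 1 2/3 stops stopped down (darker).
Shutter speed: 1/2000 → 1/1600 → 1/1250 → 1/1000 → 1/800 → 1/640 → 1/500 → 1/400 → 1/320 — 2 2/3 stops longer (brighter).
ISO: 20000 → 25600 → 32000 → 40000 — 1 stop higher (brighter).
Net: −1 2/3 +2 2/3 +1 = +2 stops.

2 stops brighter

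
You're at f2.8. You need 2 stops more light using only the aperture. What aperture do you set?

f/1.4

Aperture: f/2.8 → f/2 → f/1.4 — 2 stops larger aperture (brighter).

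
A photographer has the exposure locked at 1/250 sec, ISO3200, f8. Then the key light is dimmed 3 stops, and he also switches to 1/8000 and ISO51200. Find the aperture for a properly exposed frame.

f/2

Scene light: 3 stops darker.
Shutter speed: 1/250 → 1/500 → 1/1000 → 1/2000 → 1/4000 → 1/8000 — 5 stops shorter (darker).
ISO: 3200 → 6400 → 12800 → 25600 → 51200 — 4 stops higher (brighter).
Net so far: 4 stops darker. Aperture: f/8 → f/5.6 → f/4 → f/2.8 → f/2.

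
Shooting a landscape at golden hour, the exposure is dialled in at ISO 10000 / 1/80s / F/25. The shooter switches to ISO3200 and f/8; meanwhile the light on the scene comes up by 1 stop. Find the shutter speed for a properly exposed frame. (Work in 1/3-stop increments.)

Scene light: 1 stop brighter.
ISO: 10000 → 8000 → 6400 → 5000 → 4000 → 3200 — 1 2/3 stops lower (darker).
Aperture: f/25 → f/22 → f/20 → f/18 → f/16 → f/14 → f/13 → f/11 → f/10 → f/9 → f/8 — 3 1/3 stops larger aperture (brighter).
Net so far: 2 2/3 stops brighter. Shutter speed: 1/80 → 1/100 → 1/125 → 1/160 → 1/200 → 1/250 → 1/320 → 1/400 → 1/500.

1/500s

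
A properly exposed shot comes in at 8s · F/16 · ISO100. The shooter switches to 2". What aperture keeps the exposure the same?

f/8

Shutter speed: 8 → 4 → 2 — 2 stops faster (darker).
Need 2 stops brighter from the aperture: f/16 → f/11 → f/8.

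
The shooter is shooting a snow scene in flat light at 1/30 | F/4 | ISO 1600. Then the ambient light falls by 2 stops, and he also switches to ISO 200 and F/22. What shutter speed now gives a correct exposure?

30 s

Scene light: 2 stops darker.
ISO: 1600 → 800 → 400 → 200 — 3 stops lower (darker).
Aperture: f/4 → f/5.6 → f/8 → f/11 → f/16 → f/22 — 5 stops stopped down (darker).
Net so far: 10 stops darker. Shutter speed: 1/30 → 1/15 → 1/8 → 1/4 → 1/2 → 1 → 2 → 4 → 8 → 15 → 30.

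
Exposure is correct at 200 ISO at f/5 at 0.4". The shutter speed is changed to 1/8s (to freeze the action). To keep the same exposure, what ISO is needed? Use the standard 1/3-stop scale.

Shutter speed: 0.4 → 0.3 → 1/4 → 1/5 → 1/6 → 1/8 — 1 2/3 stops shorter (darker).
Need 1 2/3 stops brighter from the ISO: 200 → 250 → 320 → 400 → 500 → 640.

ISO 640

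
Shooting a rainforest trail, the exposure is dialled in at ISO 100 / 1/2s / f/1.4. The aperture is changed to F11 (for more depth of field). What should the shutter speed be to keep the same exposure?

30 s

Aperture: f/1.4 → f/2 → f/2.8 → f/4 → f/5.6 → f/8 → f/11 — 6 stops narrower (darker).
Need 6 stops brighter from the shutter speed: 1/2 → 1 → 2 → 4 → 8 → 15 → 30.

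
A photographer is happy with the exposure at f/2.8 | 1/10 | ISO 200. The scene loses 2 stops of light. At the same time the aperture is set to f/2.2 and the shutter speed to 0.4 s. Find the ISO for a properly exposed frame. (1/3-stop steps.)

Scene light: 2 stops darker.
Aperture: f/2.8 → f/2.5 → f/2.2 — 2/3 stop wider (brighter).
Shutter speed: 1/10 → 1/8 → 1/6 → 1/5 → 1/4 → 0.3 → 0.4 — 2 stops slower (brighter).
Net so far: 2/3 stop brighter. ISO: 200 → 160 → 125.

ISO 125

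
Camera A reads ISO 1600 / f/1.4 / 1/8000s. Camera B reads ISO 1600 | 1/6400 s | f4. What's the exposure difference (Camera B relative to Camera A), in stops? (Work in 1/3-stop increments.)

2 2/3 stops darker

Aperture: f/1.4 → f/1.6 → f/1.8 → f/2 → f/2.2 → f/2.5 → f/2.8 → f/3.2 → f/3.5 → f/4 — 3 stops narrower (darker).
Shutter speed: 1/8000 → 1/6400 — 1/3 stop longer (brighter).
ISO: unchanged.
Net: −3 +1/3 = −2 2/3 stops.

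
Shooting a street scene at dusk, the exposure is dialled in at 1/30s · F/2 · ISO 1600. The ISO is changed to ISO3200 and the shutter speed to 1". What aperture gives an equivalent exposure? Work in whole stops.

f/16

ISO: 1600 → 3200 — 1 stop higher (brighter).
Shutter speed: 1/30 → 1/15 → 1/8 → 1/4 → 1/2 → 1 — 5 stops slower (brighter).
Net change so far: 6 stops brighter. Offset with the aperture: f/2 → f/2.8 → f/4 → f/5.6 → f/8 → f/11 → f/16.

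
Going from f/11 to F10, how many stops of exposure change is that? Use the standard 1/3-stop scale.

f/11 → f/10 — count the steps: 1 third-stops = 1/3 stop.

1/3 stop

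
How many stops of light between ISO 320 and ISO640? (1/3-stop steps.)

1 stop

320 → 400 → 500 → 640 — count the steps: 3 third-stops = 1 stop.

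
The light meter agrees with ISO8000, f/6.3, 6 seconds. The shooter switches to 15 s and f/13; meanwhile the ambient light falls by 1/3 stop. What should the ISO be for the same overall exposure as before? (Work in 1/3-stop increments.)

Scene light: 1/3 stop darker.
Shutter speed: 6 → 8 → 10 → 13 → 15 — 1 1/3 stops longer (brighter).
Aperture: f/6.3 → f/7.1 → f/8 → f/9 → f/10 → f/11 → f/13 — 2 stops smaller aperture (darker).
Net so far: 1 stop darker. ISO: 8000 → 10000 → 12800 → 16000.

ISO 16000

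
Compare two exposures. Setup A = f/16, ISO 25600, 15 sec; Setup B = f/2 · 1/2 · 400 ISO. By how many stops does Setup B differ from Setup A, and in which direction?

Aperture: f/16 → f/11 → f/8 → f/5.6 → f/4 → f/2.8 → f/2 — 6 stops wider (brighter).
Shutter speed: 15 → 8 → 4 → 2 → 1 → 1/2 — 5 stops shorter (darker).
ISO: 25600 → 12800 → 6400 → 3200 → 1600 → 800 → 400 — 6 stops lower (darker).
Net: +6 −5 −6 = −5 stops.

5 stops darker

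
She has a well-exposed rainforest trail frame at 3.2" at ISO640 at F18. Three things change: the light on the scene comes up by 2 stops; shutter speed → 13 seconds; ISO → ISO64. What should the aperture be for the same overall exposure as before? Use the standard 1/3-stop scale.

Scene light: 2 stops brighter.
Shutter speed: 3.2 → 4 → 5 → 6 → 8 → 10 → 13 — 2 stops slower (brighter).
ISO: 640 → 500 → 400 → 320 → 250 → 200 → 160 → 125 → 100 → 80 → 64 — 3 1/3 stops dropped (darker).
Net so far: 2/3 stop brighter. Aperture: f/18 → f/20 → f/22.

f/22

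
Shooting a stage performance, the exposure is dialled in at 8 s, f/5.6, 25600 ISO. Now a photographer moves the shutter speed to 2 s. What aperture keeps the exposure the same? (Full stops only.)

f/2.8

Shutter speed: 8 → 4 → 2 — 2 stops faster (darker).
Need 2 stops brighter from the aperture: f/5.6 → f/4 → f/2.8.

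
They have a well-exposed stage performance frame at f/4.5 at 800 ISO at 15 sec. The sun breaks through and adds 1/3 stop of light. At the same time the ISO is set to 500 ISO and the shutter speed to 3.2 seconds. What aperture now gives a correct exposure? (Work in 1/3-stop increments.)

f/1.8

Scene light: 1/3 stop brighter.
ISO: 800 → 640 → 500 — 2/3 stop dropped (darker).
Shutter speed: 15 → 13 → 10 → 8 → 6 → 5 → 4 → 3.2 — 2 1/3 stops shorter (darker).
Net so far: 2 2/3 stops darker. Aperture: f/4.5 → f/4 → f/3.5 → f/3.2 → f/2.8 → f/2.5 → f/2.2 → f/2 → f/1.8.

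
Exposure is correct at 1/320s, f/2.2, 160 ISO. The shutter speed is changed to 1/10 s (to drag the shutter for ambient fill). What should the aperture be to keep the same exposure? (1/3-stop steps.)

f/13

Shutter speed: 1/320 → 1/250 → 1/200 → 1/160 → 1/125 → 1/100 → 1/80 → 1/60 → 1/50 → 1/40 → 1/30 → 1/25 → 1/20 → 1/15 → 1/13 → 1/10 — 5 stops slower (brighter).
Need 5 stops darker from the aperture: f/2.2 → f/2.5 → f/2.8 → f/3.2 → f/3.5 → f/4 → f/4.5 → f/5 → f/5.6 → f/6.3 → f/7.1 → f/8 → f/9 → f/10 → f/11 → f/13.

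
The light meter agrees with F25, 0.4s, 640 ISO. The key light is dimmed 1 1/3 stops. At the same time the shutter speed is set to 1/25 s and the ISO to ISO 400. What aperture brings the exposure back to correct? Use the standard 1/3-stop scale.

f/4

Scene light: 1 1/3 stops darker.
Shutter speed: 0.4 → 0.3 → 1/4 → 1/5 → 1/6 → 1/8 → 1/10 → 1/13 → 1/15 → 1/20 → 1/25 — 3 1/3 stops faster (darker).
ISO: 640 → 500 → 400 — 2/3 stop dropped (darker).
Net so far: 5 1/3 stops darker. Aperture: f/25 → f/22 → f/20 → f/18 → f/16 → f/14 → f/13 → f/11 → f/10 → f/9 → f/8 → f/7.1 → f/6.3 → f/5.6 → f/5 → f/4.5 → f/4.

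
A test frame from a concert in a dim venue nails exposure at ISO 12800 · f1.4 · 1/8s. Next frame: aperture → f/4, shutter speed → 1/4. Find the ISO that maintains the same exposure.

ISO 51200

Aperture: f/1.4 → f/2 → f/2.8 → f/4 — 3 stops narrower (darker).
Shutter speed: 1/8 → 1/4 — 1 stop slower (brighter).
Net change so far: 2 stops darker. Offset with the ISO: 12800 → 25600 → 51200.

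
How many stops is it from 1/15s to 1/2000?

7 stops

1/15 → 1/30 → 1/60 → 1/125 → 1/250 → 1/500 → 1/1000 → 1/2000 — count the steps: 7 stops.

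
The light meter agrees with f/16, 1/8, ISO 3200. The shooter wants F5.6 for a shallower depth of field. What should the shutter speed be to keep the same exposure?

Aperture: f/16 → f/11 → f/8 → f/5.6 — 3 stops opened up (brighter).
Need 3 stops darker from the shutter speed: 1/8 → 1/15 → 1/30 → 1/60.

1/60s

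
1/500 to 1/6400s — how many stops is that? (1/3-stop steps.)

3 2/3 stops

1/500 → 1/640 → 1/800 → 1/1000 → 1/1250 → 1/1600 → 1/2000 → 1/2500 → 1/3200 → 1/4000 → 1/5000 → 1/6400 — count the steps: 11 third-stops = 3 2/3 stops.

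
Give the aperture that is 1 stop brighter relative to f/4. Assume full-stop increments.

Aperture: f/4 → f/2.8 — 1 stop opened up (brighter).

f/2.8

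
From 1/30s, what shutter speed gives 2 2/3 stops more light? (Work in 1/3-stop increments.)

1/5s

Shutter speed: 1/30 → 1/25 → 1/20 → 1/15 → 1/13 → 1/10 → 1/8 → 1/6 → 1/5 — 2 2/3 stops longer (brighter).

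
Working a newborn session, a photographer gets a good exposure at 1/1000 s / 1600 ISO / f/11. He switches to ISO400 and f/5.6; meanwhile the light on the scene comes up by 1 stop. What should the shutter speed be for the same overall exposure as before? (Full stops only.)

1/2000s

Scene light: 1 stop brighter.
ISO: 1600 → 800 → 400 — 2 stops dropped (darker).
Aperture: f/11 → f/8 → f/5.6 — 2 stops wider (brighter).
Net so far: 1 stop brighter. Shutter speed: 1/1000 → 1/2000.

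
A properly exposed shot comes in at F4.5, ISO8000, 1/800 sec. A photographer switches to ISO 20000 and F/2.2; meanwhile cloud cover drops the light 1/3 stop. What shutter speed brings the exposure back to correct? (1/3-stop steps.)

Scene light: 1/3 stop darker.
ISO: 8000 → 10000 → 12800 → 16000 → 20000 — 1 1/3 stops higher (brighter).
Aperture: f/4.5 → f/4 → f/3.5 → f/3.2 → f/2.8 → f/2.5 → f/2.2 — 2 stops opened up (brighter).
Net so far: 3 stops brighter. Shutter speed: 1/800 → 1/1000 → 1/1250 → 1/1600 → 1/2000 → 1/2500 → 1/3200 → 1/4000 → 1/5000 → 1/6400.

1/6400s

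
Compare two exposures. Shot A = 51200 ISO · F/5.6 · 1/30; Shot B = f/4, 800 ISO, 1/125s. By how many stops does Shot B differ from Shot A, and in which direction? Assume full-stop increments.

7 stops darker

Aperture: f/5.6 → f/4 — 1 stop opened up (brighter).
Shutter speed: 1/30 → 1/60 → 1/125 — 2 stops shorter (darker).
ISO: 51200 → 25600 → 12800 → 6400 → 3200 → 1600 → 800 — 6 stops lower (darker).
Net: +1 −2 −6 = −7 stops.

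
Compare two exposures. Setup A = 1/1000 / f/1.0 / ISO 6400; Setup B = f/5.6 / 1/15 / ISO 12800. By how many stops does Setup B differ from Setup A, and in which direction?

2 stops brighter

Aperture: f/1.0 → f/1.4 → f/2 → f/2.8 → f/4 → f/5.6 — 5 stops narrower (darker).
Shutter speed: 1/1000 → 1/500 → 1/250 → 1/125 → 1/60 → 1/30 → 1/15 — 6 stops longer (brighter).
ISO: 6400 → 12800 — 1 stop raised (brighter).
Net: −5 +6 +1 = +2 stops.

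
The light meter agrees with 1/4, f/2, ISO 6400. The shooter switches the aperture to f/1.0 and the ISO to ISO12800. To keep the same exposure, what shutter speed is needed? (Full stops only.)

Aperture: f/2 → f/1.4 → f/1.0 — 2 stops opened up (brighter).
ISO: 6400 → 12800 — 1 stop raised (brighter).
Net change so far: 3 stops brighter. Offset with the shutter speed: 1/4 → 1/8 → 1/15 → 1/30.

1/30s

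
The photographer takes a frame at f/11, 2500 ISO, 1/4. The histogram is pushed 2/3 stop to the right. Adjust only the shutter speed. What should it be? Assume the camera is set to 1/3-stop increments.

1/6s

Overexposed by 2/3 stop → need 2/3 stop darker.
Shutter speed: 1/4 → 1/5 → 1/6.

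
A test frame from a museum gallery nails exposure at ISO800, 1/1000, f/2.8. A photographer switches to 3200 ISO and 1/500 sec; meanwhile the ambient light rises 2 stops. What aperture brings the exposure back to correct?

f/16

Scene light: 2 stops brighter.
ISO: 800 → 1600 → 3200 — 2 stops raised (brighter).
Shutter speed: 1/1000 → 1/500 — 1 stop slower (brighter).
Net so far: 5 stops brighter. Aperture: f/2.8 → f/4 → f/5.6 → f/8 → f/11 → f/16.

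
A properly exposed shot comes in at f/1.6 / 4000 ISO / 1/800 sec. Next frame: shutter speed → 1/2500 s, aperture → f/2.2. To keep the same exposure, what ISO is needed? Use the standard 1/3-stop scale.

ISO 25600

Shutter speed: 1/800 → 1/1000 → 1/1250 → 1/1600 → 1/2000 → 1/2500 — 1 2/3 stops faster (darker).
Aperture: f/1.6 → f/1.8 → f/2 → f/2.2 — 1 stop stopped down (darker).
Net change so far: 2 2/3 stops darker. Offset with the ISO: 4000 → 5000 → 6400 → 8000 → 10000 → 12800 → 16000 → 20000 → 25600.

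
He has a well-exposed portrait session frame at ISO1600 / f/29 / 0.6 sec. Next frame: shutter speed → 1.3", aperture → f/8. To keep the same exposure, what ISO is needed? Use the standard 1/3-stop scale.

Shutter speed: 0.6 → 0.8 → 1 → 1.3 — 1 stop slower (brighter).
Aperture: f/29 → f/25 → f/22 → f/20 → f/18 → f/16 → f/14 → f/13 → f/11 → f/10 → f/9 → f/8 — 3 2/3 stops larger aperture (brighter).
Net change so far: 4 2/3 stops brighter. Offset with the ISO: 1600 → 1250 → 1000 → 800 → 640 → 500 → 400 → 320 → 250 → 200 → 160 → 125 → 100 → 80 → 64.

ISO 64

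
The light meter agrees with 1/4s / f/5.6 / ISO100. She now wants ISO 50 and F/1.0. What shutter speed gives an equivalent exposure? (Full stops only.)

ISO: 100 → 50 — 1 stop lower (darker).
Aperture: f/5.6 → f/4 → f/2.8 → f/2 → f/1.4 → f/1.0 — 5 stops wider (brighter).
Net change so far: 4 stops brighter. Offset with the shutter speed: 1/4 → 1/8 → 1/15 → 1/30 → 1/60.

1/60s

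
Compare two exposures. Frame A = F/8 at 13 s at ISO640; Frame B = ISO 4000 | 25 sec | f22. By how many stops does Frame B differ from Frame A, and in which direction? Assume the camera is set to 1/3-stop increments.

Aperture: f/8 → f/9 → f/10 → f/11 → f/13 → f/14 → f/16 → f/18 → f/20 → f/22 — 3 stops narrower (darker).
Shutter speed: 13 → 15 → 20 → 25 — 1 stop slower (brighter).
ISO: 640 → 800 → 1000 → 1250 → 1600 → 2000 → 2500 → 3200 → 4000 — 2 2/3 stops higher (brighter).
Net: −3 +1 +2 2/3 = +2/3 stops.

2/3 stop brighter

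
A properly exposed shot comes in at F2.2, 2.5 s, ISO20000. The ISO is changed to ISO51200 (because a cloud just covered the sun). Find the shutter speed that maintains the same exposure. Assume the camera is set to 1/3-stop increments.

ISO: 20000 → 25600 → 32000 → 40000 → 51200 — 1 1/3 stops raised (brighter).
Need 1 1/3 stops darker from the shutter speed: 2.5 → 2 → 1.6 → 1.3 → 1.

1 s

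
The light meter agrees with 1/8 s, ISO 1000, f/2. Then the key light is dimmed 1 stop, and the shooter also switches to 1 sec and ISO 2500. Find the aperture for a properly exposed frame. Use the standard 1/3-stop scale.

f/6.3

Scene light: 1 stop darker.
Shutter speed: 1/8 → 1/6 → 1/5 → 1/4 → 0.3 → 0.4 → 0.5 → 0.6 → 0.8 → 1 — 3 stops slower (brighter).
ISO: 1000 → 1250 → 1600 → 2000 → 2500 — 1 1/3 stops raised (brighter).
Net so far: 3 1/3 stops brighter. Aperture: f/2 → f/2.2 → f/2.5 → f/2.8 → f/3.2 → f/3.5 → f/4 → f/4.5 → f/5 → f/5.6 → f/6.3.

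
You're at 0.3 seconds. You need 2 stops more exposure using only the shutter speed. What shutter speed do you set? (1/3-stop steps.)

1.3 s

Shutter speed: 0.3 → 0.4 → 0.5 → 0.6 → 0.8 → 1 → 1.3 — 2 stops slower (brighter).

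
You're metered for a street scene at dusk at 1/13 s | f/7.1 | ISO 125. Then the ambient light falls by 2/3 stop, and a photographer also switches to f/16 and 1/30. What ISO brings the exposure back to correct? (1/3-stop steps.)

Scene light: 2/3 stop darker.
Aperture: f/7.1 → f/8 → f/9 → f/10 → f/11 → f/13 → f/14 → f/16 — 2 1/3 stops smaller aperture (darker).
Shutter speed: 1/13 → 1/15 → 1/20 → 1/25 → 1/30 — 1 1/3 stops shorter (darker).
Net so far: 4 1/3 stops darker. ISO: 125 → 160 → 200 → 250 → 320 → 400 → 500 → 640 → 800 → 1000 → 1250 → 1600 → 2000 → 2500.

ISO 2500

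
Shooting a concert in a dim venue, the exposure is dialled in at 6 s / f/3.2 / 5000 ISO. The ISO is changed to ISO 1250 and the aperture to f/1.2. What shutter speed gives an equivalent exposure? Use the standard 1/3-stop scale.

ISO: 5000 → 4000 → 3200 → 2500 → 2000 → 1600 → 1250 — 2 stops dropped (darker).
Aperture: f/3.2 → f/2.8 → f/2.5 → f/2.2 → f/2 → f/1.8 → f/1.6 → f/1.4 → f/1.2 — 2 2/3 stops wider (brighter).
Net change so far: 2/3 stop brighter. Offset with the shutter speed: 6 → 5 → 4.

4 s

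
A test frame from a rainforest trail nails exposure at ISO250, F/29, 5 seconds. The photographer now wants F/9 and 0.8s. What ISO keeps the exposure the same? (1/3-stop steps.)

ISO 160

Aperture: f/29 → f/25 → f/22 → f/20 → f/18 → f/16 → f/14 → f/13 → f/11 → f/10 → f/9 — 3 1/3 stops wider (brighter).
Shutter speed: 5 → 4 → 3.2 → 2.5 → 2 → 1.6 → 1.3 → 1 → 0.8 — 2 2/3 stops faster (darker).
Net change so far: 2/3 stop brighter. Offset with the ISO: 250 → 200 → 160.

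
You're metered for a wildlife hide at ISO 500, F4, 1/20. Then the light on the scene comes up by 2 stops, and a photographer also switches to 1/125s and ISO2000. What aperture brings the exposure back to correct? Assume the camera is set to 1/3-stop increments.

Scene light: 2 stops brighter.
Shutter speed: 1/20 → 1/25 → 1/30 → 1/40 → 1/50 → 1/60 → 1/80 → 1/100 → 1/125 — 2 2/3 stops shorter (darker).
ISO: 500 → 640 → 800 → 1000 → 1250 → 1600 → 2000 — 2 stops higher (brighter).
Net so far: 1 1/3 stops brighter. Aperture: f/4 → f/4.5 → f/5 → f/5.6 → f/6.3.

f/6.3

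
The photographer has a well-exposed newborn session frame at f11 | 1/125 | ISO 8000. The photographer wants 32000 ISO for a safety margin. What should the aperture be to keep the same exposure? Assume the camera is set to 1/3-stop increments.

f/22

ISO: 8000 → 10000 → 12800 → 16000 → 20000 → 25600 → 32000 — 2 stops higher (brighter).
Need 2 stops darker from the aperture: f/11 → f/13 → f/14 → f/16 → f/18 → f/20 → f/22.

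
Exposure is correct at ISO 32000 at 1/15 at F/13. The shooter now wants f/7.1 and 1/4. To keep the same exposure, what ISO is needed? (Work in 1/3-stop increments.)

ISO 2500

Aperture: f/13 → f/11 → f/10 → f/9 → f/8 → f/7.1 — 1 2/3 stops wider (brighter).
Shutter speed: 1/15 → 1/13 → 1/10 → 1/8 → 1/6 → 1/5 → 1/4 — 2 stops longer (brighter).
Net change so far: 3 2/3 stops brighter. Offset with the ISO: 32000 → 25600 → 20000 → 16000 → 12800 → 10000 → 8000 → 6400 → 5000 → 4000 → 3200 → 2500.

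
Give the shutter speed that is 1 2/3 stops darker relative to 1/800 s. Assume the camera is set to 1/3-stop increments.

1/2500s

Shutter speed: 1/800 → 1/1000 → 1/1250 → 1/1600 → 1/2000 → 1/2500 — 1 2/3 stops faster (darker).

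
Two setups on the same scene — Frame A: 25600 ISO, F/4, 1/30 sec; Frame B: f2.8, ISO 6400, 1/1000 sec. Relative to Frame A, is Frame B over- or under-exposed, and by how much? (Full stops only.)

6 stops darker

Aperture: f/4 → f/2.8 — 1 stop opened up (brighter).
Shutter speed: 1/30 → 1/60 → 1/125 → 1/250 → 1/500 → 1/1000 — 5 stops faster (darker).
ISO: 25600 → 12800 → 6400 — 2 stops lower (darker).
Net: +1 −5 −2 = −6 stops.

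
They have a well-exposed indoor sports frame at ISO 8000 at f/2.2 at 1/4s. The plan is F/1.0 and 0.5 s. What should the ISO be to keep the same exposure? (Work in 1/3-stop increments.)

Aperture: f/2.2 → f/2 → f/1.8 → f/1.6 → f/1.4 → f/1.2 → f/1.1 → f/1.0 — 2 1/3 stops larger aperture (brighter).
Shutter speed: 1/4 → 0.3 → 0.4 → 0.5 — 1 stop slower (brighter).
Net change so far: 3 1/3 stops brighter. Offset with the ISO: 8000 → 6400 → 5000 → 4000 → 3200 → 2500 → 2000 → 1600 → 1250 → 1000 → 800.

ISO 800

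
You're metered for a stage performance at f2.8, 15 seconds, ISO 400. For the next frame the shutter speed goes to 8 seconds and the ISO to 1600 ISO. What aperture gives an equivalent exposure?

Shutter speed: 15 → 8 — 1 stop shorter (darker).
ISO: 400 → 800 → 1600 — 2 stops higher (brighter).
Net change so far: 1 stop brighter. Offset with the aperture: f/2.8 → f/4.

f/4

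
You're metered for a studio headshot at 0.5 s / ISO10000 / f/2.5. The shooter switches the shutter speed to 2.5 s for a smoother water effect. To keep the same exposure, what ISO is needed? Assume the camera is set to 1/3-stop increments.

Shutter speed: 0.5 → 0.6 → 0.8 → 1 → 1.3 → 1.6 → 2 → 2.5 — 2 1/3 stops slower (brighter).
Need 2 1/3 stops darker from the ISO: 10000 → 8000 → 6400 → 5000 → 4000 → 3200 → 2500 → 2000.

ISO 2000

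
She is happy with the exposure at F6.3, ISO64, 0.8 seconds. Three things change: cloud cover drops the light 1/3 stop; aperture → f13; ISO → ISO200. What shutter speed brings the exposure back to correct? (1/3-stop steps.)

Scene light: 1/3 stop darker.
Aperture: f/6.3 → f/7.1 → f/8 → f/9 → f/10 → f/11 → f/13 — 2 stops narrower (darker).
ISO: 64 → 80 → 100 → 125 → 160 → 200 — 1 2/3 stops raised (brighter).
Net so far: 2/3 stop darker. Shutter speed: 0.8 → 1 → 1.3.

1.3 s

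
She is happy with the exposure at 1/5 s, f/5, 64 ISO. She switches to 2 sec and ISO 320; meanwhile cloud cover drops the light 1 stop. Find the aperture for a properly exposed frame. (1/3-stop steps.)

Scene light: 1 stop darker.
Shutter speed: 1/5 → 1/4 → 0.3 → 0.4 → 0.5 → 0.6 → 0.8 → 1 → 1.3 → 1.6 → 2 — 3 1/3 stops slower (brighter).
ISO: 64 → 80 → 100 → 125 → 160 → 200 → 250 → 320 — 2 1/3 stops raised (brighter).
Net so far: 4 2/3 stops brighter. Aperture: f/5 → f/5.6 → f/6.3 → f/7.1 → f/8 → f/9 → f/10 → f/11 → f/13 → f/14 → f/16 → f/18 → f/20 → f/22 → f/25.

f/25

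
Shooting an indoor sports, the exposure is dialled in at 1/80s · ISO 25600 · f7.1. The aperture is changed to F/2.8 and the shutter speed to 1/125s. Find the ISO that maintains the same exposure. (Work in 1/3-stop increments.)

ISO 6400

Aperture: f/7.1 → f/6.3 → f/5.6 → f/5 → f/4.5 → f/4 → f/3.5 → f/3.2 → f/2.8 — 2 2/3 stops opened up (brighter).
Shutter speed: 1/80 → 1/100 → 1/125 — 2/3 stop shorter (darker).
Net change so far: 2 stops brighter. Offset with the ISO: 25600 → 20000 → 16000 → 12800 → 10000 → 8000 → 6400.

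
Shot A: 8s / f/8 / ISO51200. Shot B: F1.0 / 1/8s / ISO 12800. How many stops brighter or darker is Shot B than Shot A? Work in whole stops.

2 stops darker

Aperture: f/8 → f/5.6 → f/4 → f/2.8 → f/2 → f/1.4 → f/1.0 — 6 stops opened up (brighter).
Shutter speed: 8 → 4 → 2 → 1 → 1/2 → 1/4 → 1/8 — 6 stops faster (darker).
ISO: 51200 → 25600 → 12800 — 2 stops dropped (darker).
Net: +6 −6 −2 = −2 stops.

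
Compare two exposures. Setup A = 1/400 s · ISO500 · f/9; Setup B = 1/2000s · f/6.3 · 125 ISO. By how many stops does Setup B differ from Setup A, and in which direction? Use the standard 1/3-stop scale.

Aperture: f/9 → f/8 → f/7.1 → f/6.3 — 1 stop wider (brighter).
Shutter speed: 1/400 → 1/500 → 1/640 → 1/800 → 1/1000 → 1/1250 → 1/1600 → 1/2000 — 2 1/3 stops shorter (darker).
ISO: 500 → 400 → 320 → 250 → 200 → 160 → 125 — 2 stops lower (darker).
Net: +1 −2 1/3 −2 = −3 1/3 stops.

3 1/3 stops darker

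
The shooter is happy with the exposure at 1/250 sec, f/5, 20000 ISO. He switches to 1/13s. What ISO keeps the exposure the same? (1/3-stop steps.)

ISO 1000

Shutter speed: 1/250 → 1/200 → 1/160 → 1/125 → 1/100 → 1/80 → 1/60 → 1/50 → 1/40 → 1/30 → 1/25 → 1/20 → 1/15 → 1/13 — 4 1/3 stops longer (brighter).
Need 4 1/3 stops darker from the ISO: 20000 → 16000 → 12800 → 10000 → 8000 → 6400 → 5000 → 4000 → 3200 → 2500 → 2000 → 1600 → 1250 → 1000.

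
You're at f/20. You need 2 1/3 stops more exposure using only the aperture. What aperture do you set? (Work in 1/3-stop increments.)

f/9

Aperture: f/20 → f/18 → f/16 → f/14 → f/13 → f/11 → f/10 → f/9 — 2 1/3 stops opened up (brighter).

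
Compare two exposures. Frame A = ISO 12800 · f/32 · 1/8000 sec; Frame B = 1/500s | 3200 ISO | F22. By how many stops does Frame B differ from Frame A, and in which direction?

Aperture: f/32 → f/22 — 1 stop opened up (brighter).
Shutter speed: 1/8000 → 1/4000 → 1/2000 → 1/1000 → 1/500 — 4 stops longer (brighter).
ISO: 12800 → 6400 → 3200 — 2 stops dropped (darker).
Net: +1 +4 −2 = +3 stops.

3 stops brighter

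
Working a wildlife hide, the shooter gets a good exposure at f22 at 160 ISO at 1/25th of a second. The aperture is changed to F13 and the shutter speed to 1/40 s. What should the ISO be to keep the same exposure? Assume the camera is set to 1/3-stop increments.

Aperture: f/22 → f/20 → f/18 → f/16 → f/14 → f/13 — 1 2/3 stops wider (brighter).
Shutter speed: 1/25 → 1/30 → 1/40 — 2/3 stop faster (darker).
Net change so far: 1 stop brighter. Offset with the ISO: 160 → 125 → 100 → 80.

ISO 80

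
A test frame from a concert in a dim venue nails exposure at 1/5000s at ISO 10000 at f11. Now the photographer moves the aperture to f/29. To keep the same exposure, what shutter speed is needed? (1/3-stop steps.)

1/800s

Aperture: f/11 → f/13 → f/14 → f/16 → f/18 → f/20 → f/22 → f/25 → f/29 — 2 2/3 stops stopped down (darker).
Need 2 2/3 stops brighter from the shutter speed: 1/5000 → 1/4000 → 1/3200 → 1/2500 → 1/2000 → 1/1600 → 1/1250 → 1/1000 → 1/800.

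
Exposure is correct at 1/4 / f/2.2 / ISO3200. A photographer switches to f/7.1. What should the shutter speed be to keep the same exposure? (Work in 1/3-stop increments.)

2.5 s

Aperture: f/2.2 → f/2.5 → f/2.8 → f/3.2 → f/3.5 → f/4 → f/4.5 → f/5 → f/5.6 → f/6.3 → f/7.1 — 3 1/3 stops smaller aperture (darker).
Need 3 1/3 stops brighter from the shutter speed: 1/4 → 0.3 → 0.4 → 0.5 → 0.6 → 0.8 → 1 → 1.3 → 1.6 → 2 → 2.5.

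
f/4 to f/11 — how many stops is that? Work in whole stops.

3 stops

f/4 → f/5.6 → f/8 → f/11 — count the steps: 3 stops.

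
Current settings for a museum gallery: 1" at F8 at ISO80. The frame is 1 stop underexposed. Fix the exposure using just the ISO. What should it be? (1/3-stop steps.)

Underexposed by 1 stop → need 1 stop brighter.
ISO: 80 → 100 → 125 → 160.

ISO 160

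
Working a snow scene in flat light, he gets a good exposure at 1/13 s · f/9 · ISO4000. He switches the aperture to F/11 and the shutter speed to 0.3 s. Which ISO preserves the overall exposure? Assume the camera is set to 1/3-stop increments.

Aperture: f/9 → f/10 → f/11 — 2/3 stop smaller aperture (darker).
Shutter speed: 1/13 → 1/10 → 1/8 → 1/6 → 1/5 → 1/4 → 0.3 — 2 stops longer (brighter).
Net change so far: 1 1/3 stops brighter. Offset with the ISO: 4000 → 3200 → 2500 → 2000 → 1600.

ISO 1600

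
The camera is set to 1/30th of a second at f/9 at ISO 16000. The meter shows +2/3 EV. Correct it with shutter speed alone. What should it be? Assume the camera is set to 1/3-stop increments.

1/50s

Overexposed by 2/3 stop → need 2/3 stop darker.
Shutter speed: 1/30 → 1/40 → 1/50.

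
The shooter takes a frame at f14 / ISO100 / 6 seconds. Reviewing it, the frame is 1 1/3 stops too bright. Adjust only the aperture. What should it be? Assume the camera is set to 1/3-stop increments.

f/22

Overexposed by 1 1/3 stops → need 1 1/3 stops darker.
Aperture: f/14 → f/16 → f/18 → f/20 → f/22.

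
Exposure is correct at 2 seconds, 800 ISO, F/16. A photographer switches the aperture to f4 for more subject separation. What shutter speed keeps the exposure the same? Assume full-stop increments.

1/8s

Aperture: f/16 → f/11 → f/8 → f/5.6 → f/4 — 4 stops larger aperture (brighter).
Need 4 stops darker from the shutter speed: 2 → 1 → 1/2 → 1/4 → 1/8.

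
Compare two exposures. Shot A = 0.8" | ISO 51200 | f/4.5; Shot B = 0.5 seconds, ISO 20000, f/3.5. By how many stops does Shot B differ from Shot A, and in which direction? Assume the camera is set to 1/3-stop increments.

1 1/3 stops darker

Aperture: f/4.5 → f/4 → f/3.5 — 2/3 stop larger aperture (brighter).
Shutter speed: 0.8 → 0.6 → 0.5 — 2/3 stop shorter (darker).
ISO: 51200 → 40000 → 32000 → 25600 → 20000 — 1 1/3 stops lower (darker).
Net: +2/3 −2/3 −1 1/3 = −1 1/3 stops.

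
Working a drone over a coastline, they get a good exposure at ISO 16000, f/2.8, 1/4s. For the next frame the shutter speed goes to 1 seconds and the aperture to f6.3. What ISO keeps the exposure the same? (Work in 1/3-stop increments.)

Shutter speed: 1/4 → 0.3 → 0.4 → 0.5 → 0.6 → 0.8 → 1 — 2 stops longer (brighter).
Aperture: f/2.8 → f/3.2 → f/3.5 → f/4 → f/4.5 → f/5 → f/5.6 → f/6.3 — 2 1/3 stops narrower (darker).
Net change so far: 1/3 stop darker. Offset with the ISO: 16000 → 20000.

ISO 20000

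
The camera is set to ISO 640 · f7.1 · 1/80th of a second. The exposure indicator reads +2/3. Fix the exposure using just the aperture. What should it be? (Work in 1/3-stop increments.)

Overexposed by 2/3 stop → need 2/3 stop darker.
Aperture: f/7.1 → f/8 → f/9.

f/9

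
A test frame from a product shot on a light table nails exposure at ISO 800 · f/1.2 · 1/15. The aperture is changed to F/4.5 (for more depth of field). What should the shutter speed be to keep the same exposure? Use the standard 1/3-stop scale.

0.8 s

Aperture: f/1.2 → f/1.4 → f/1.6 → f/1.8 → f/2 → f/2.2 → f/2.5 → f/2.8 → f/3.2 → f/3.5 → f/4 → f/4.5 — 3 2/3 stops narrower (darker).
Need 3 2/3 stops brighter from the shutter speed: 1/15 → 1/13 → 1/10 → 1/8 → 1/6 → 1/5 → 1/4 → 0.3 → 0.4 → 0.5 → 0.6 → 0.8.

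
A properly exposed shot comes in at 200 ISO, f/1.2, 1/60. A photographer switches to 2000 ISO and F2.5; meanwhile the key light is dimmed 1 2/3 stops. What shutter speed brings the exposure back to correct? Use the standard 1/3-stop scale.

Scene light: 1 2/3 stops darker.
ISO: 200 → 250 → 320 → 400 → 500 → 640 → 800 → 1000 → 1250 → 1600 → 2000 — 3 1/3 stops raised (brighter).
Aperture: f/1.2 → f/1.4 → f/1.6 → f/1.8 → f/2 → f/2.2 → f/2.5 — 2 stops stopped down (darker).
Net so far: 1/3 stop darker. Shutter speed: 1/60 → 1/50.

1/50s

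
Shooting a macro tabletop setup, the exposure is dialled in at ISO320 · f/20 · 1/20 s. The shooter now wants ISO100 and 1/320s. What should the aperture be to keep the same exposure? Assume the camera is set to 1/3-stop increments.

ISO: 320 → 250 → 200 → 160 → 125 → 100 — 1 2/3 stops lower (darker).
Shutter speed: 1/20 → 1/25 → 1/30 → 1/40 → 1/50 → 1/60 → 1/80 → 1/100 → 1/125 → 1/160 → 1/200 → 1/250 → 1/320 — 4 stops shorter (darker).
Net change so far: 5 2/3 stops darker. Offset with the aperture: f/20 → f/18 → f/16 → f/14 → f/13 → f/11 → f/10 → f/9 → f/8 → f/7.1 → f/6.3 → f/5.6 → f/5 → f/4.5 → f/4 → f/3.5 → f/3.2 → f/2.8.

f/2.8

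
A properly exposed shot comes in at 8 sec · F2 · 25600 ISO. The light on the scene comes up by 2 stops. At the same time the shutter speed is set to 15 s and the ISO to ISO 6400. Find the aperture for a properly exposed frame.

f/2.8

Scene light: 2 stops brighter.
Shutter speed: 8 → 15 — 1 stop longer (brighter).
ISO: 25600 → 12800 → 6400 — 2 stops lower (darker).
Net so far: 1 stop brighter. Aperture: f/2 → f/2.8.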